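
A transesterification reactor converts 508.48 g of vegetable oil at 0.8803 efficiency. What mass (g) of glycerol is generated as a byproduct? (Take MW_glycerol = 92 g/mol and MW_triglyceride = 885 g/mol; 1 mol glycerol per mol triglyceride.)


glycerol = oil * conv * (92/885)
= 508.48 * 0.8803 * 92 / 885
= 46.5317 g

46.5317 g


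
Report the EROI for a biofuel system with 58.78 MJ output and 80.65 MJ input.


EROI = E_out / E_in
= 58.78 / 80.65
= 0.7288

0.7288


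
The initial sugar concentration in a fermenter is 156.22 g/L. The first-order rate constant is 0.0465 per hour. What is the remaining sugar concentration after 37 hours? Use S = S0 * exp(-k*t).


S = S0 * exp(-k * t)
S = 156.22 * exp(-0.0465 * 37)
S = 27.9597 g/L

27.9597 g/L


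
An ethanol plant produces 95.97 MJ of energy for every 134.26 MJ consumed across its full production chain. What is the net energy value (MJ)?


NEV = E_out - E_in
= 95.97 - 134.26
= -38.2900 MJ

-38.2900 MJ


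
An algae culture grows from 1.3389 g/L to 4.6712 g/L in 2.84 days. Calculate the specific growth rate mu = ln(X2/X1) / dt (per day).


mu = ln(X2/X1) / dt
= ln(4.6712/1.3389) / 2.84
= 0.4400 per day

0.4400 per day


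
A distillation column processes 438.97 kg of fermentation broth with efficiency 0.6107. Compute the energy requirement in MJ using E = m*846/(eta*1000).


E = m * 846 / (eta * 1000)
= 438.97 * 846 / (0.6107 * 1000)
= 608.1032 MJ

608.1032 MJ


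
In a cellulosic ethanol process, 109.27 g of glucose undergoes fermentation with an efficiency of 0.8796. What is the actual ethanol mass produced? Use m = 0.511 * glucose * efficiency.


Actual ethanol: m = 0.511 * 109.27 * 0.8796
m = 49.1142 g

49.1142 g


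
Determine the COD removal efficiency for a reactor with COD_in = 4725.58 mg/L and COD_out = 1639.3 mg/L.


eta = (COD_in - COD_out) / COD_in * 100
= (4725.58 - 1639.3) / 4725.58 * 100
= 65.3101%

65.3101%


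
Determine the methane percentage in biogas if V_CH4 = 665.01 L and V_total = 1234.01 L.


CH4% = V_CH4 / V_total * 100
= 665.01 / 1234.01 * 100
= 53.8902%

53.8902%


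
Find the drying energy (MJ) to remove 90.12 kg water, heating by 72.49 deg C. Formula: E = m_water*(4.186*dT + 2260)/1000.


E = m_water * (4.186 * dT + 2260) / 1000
= 90.12 * (4.186 * 72.49 + 2260) / 1000
= 231.0175 MJ

231.0175 MJ


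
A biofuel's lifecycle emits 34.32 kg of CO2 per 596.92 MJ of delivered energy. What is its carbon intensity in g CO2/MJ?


CI = CO2 * 1000 / E
= 34.32 * 1000 / 596.92
= 57.4951 g CO2/MJ

57.4951 g CO2/MJ


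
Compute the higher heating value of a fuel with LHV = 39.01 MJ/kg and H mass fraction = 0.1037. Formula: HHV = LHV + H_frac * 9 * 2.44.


HHV = LHV + H_frac * 9 * 2.44
= 39.01 + 0.1037 * 9 * 2.44
= 41.2873 MJ/kg

41.2873 MJ/kg


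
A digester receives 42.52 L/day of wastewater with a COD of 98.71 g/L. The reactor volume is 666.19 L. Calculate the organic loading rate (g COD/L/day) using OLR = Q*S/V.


OLR = Q * S / V
= 42.52 * 98.71 / 666.19
= 6.3002 g/L/day

6.3002 g/L/day


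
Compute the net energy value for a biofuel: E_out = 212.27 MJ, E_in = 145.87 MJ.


NEV = E_out - E_in
= 212.27 - 145.87
= 66.4000 MJ

66.4000 MJ


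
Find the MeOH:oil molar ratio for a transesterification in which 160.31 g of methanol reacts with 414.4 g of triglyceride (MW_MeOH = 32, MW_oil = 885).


Molar ratio = n_MeOH / n_oil = (MeOH/32) / (oil/885) = (MeOH * 885) / (32 * oil)
= (160.31 * 885) / (32 * 414.4)
= 10.6988

10.6988


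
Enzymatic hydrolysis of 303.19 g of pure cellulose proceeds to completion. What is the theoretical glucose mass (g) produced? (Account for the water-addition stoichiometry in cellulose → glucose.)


glucose = cellulose * 180/162
= 303.19 * 180/162
= 336.8778 g

336.8778 g


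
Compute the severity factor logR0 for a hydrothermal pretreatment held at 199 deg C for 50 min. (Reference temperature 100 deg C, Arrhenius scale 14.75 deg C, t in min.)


logR0 = log10(t * exp((T - 100) / 14.75))
= log10(50 * exp((199 - 100) / 14.75))
= 4.6139

4.6139


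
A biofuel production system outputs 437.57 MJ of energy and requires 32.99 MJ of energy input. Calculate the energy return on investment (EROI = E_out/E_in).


EROI = E_out / E_in
= 437.57 / 32.99
= 13.2637

13.2637


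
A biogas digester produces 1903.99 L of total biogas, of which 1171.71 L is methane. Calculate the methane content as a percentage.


CH4% = V_CH4 / V_total * 100
= 1171.71 / 1903.99 * 100
= 61.5397%

61.5397%


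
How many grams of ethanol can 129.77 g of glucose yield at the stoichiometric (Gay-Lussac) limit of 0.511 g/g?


Theoretical ethanol yield: m_EtOH = 0.511 * m_glucose
m_EtOH = 0.511 * 129.77 = 66.3125 g

66.3125 g


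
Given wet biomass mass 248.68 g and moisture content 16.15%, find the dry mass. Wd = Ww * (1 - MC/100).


Wd = Ww * (1 - MC/100)
= 248.68 * (1 - 16.15/100)
= 208.5182 g

208.5182 g


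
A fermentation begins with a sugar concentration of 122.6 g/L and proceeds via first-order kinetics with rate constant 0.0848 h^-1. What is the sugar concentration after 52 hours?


S = S0 * exp(-k * t)
S = 122.6 * exp(-0.0848 * 52)
S = 1.4908 g/L

1.4908 g/L


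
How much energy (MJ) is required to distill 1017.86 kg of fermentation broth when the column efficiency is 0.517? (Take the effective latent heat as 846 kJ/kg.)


E = m * 846 / (eta * 1000)
= 1017.86 * 846 / (0.517 * 1000)
= 1665.5891 MJ

1665.5891 MJ


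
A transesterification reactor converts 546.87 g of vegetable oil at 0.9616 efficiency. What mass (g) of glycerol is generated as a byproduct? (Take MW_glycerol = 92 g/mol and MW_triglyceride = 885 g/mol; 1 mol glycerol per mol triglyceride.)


glycerol = oil * conv * (92/885)
= 546.87 * 0.9616 * 92 / 885
= 54.6667 g

54.6667 g


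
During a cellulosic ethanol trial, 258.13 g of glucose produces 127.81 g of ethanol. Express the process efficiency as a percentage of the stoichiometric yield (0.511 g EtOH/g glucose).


Fermentation efficiency = (actual / (0.511 * glucose)) * 100
= (127.81 / (0.511 * 258.13)) * 100
= 96.8959%

96.8959%


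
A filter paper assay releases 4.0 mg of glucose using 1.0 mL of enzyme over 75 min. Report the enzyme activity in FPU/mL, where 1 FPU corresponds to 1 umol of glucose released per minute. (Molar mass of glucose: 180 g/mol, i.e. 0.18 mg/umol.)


Activity = glucose_mg / (0.18 mg/umol * V_mL * t_min)
= 4.0 / (0.18 * 1.0 * 75)
= 0.2963 FPU/mL

0.2963 FPU/mL


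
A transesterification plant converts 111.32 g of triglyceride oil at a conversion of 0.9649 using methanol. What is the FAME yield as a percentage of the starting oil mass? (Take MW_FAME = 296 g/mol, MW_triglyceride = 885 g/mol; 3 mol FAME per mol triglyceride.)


m_FAME = oil * conv * (3 * 296 / 885) = oil * conv * (888/885)
= 111.32 * 0.9649 * 888 / 885
= 107.7768 g
Y = m_FAME / oil * 100 = conv * (888/885) * 100
= 0.9649 * 888 / 885 * 100
= 96.82%

96.82%


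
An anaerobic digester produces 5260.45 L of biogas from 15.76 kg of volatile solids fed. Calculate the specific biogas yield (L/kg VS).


Y = V / VS
= 5260.45 / 15.76
= 333.7849 L/kg VS

333.7849 L/kg VS


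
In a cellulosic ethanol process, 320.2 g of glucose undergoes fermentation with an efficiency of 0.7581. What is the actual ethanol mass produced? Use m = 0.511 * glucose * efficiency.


Actual ethanol: m = 0.511 * 320.2 * 0.7581
m = 124.0420 g

124.0420 g


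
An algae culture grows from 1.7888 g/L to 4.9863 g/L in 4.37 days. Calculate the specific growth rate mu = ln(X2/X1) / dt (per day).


mu = ln(X2/X1) / dt
= ln(4.9863/1.7888) / 4.37
= 0.2346 per day

0.2346 per day


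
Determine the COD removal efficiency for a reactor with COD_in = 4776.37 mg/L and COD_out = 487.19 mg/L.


eta = (COD_in - COD_out) / COD_in * 100
= (4776.37 - 487.19) / 4776.37 * 100
= 89.8000%

89.8000%


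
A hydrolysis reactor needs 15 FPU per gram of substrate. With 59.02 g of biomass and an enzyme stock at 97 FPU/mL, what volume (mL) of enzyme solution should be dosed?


V = dosage * m_sub / activity
V = 15 * 59.02 / 97
V = 9.1268 mL

9.1268 mL


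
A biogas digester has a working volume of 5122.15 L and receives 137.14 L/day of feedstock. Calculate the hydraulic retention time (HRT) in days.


HRT = V / Q
= 5122.15 / 137.14
= 37.3498 days

37.3498 days


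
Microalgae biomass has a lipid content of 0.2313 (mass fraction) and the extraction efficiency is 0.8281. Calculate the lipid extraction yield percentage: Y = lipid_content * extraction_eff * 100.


Y = lipid_content * extraction_eff * 100
= 0.2313 * 0.8281 * 100
= 19.1540%

19.1540%


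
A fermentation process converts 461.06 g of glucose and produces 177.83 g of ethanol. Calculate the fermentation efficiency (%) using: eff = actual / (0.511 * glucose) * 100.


Fermentation efficiency = (actual / (0.511 * glucose)) * 100
= (177.83 / (0.511 * 461.06)) * 100
= 75.4791%

75.4791%


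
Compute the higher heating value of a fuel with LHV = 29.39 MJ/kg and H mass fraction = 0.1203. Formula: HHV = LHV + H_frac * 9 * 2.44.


HHV = LHV + H_frac * 9 * 2.44
= 29.39 + 0.1203 * 9 * 2.44
= 32.0318 MJ/kg

32.0318 MJ/kg


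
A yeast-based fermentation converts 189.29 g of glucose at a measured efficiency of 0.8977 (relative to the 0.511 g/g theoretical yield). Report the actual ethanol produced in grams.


Actual ethanol: m = 0.511 * 189.29 * 0.8977
m = 86.8320 g

86.8320 g


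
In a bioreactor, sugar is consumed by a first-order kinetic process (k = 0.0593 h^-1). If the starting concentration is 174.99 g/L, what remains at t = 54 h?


S = S0 * exp(-k * t)
S = 174.99 * exp(-0.0593 * 54)
S = 7.1173 g/L

7.1173 g/L


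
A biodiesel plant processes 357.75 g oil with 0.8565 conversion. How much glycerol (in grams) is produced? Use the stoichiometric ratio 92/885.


glycerol = oil * conv * (92/885)
= 357.75 * 0.8565 * 92 / 885
= 31.8531 g

31.8531 g


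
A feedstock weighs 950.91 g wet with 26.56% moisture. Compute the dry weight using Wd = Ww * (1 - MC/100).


Wd = Ww * (1 - MC/100)
= 950.91 * (1 - 26.56/100)
= 698.3483 g

698.3483 g


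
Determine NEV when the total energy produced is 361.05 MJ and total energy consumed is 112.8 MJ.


NEV = E_out - E_in
= 361.05 - 112.8
= 248.2500 MJ

248.2500 MJ


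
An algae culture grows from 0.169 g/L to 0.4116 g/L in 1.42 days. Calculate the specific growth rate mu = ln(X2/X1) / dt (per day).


mu = ln(X2/X1) / dt
= ln(0.4116/0.169) / 1.42
= 0.6269 per day

0.6269 per day


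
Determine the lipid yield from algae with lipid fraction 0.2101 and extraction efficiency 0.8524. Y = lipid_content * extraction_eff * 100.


Y = lipid_content * extraction_eff * 100
= 0.2101 * 0.8524 * 100
= 17.9089%

17.9089%


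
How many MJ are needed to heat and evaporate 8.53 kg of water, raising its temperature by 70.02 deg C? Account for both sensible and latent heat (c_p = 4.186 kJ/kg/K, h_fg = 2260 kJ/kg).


E = m_water * (4.186 * dT + 2260) / 1000
= 8.53 * (4.186 * 70.02 + 2260) / 1000
= 21.7780 MJ

21.7780 MJ


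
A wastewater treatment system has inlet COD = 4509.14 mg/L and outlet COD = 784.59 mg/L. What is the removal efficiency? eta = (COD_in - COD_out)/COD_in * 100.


eta = (COD_in - COD_out) / COD_in * 100
= (4509.14 - 784.59) / 4509.14 * 100
= 82.6000%

82.6000%


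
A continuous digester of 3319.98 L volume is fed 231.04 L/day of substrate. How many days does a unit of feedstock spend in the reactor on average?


HRT = V / Q
= 3319.98 / 231.04
= 14.3697 days

14.3697 days


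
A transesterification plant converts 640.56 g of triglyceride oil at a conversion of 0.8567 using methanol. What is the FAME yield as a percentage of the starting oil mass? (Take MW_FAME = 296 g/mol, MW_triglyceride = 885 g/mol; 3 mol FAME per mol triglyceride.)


m_FAME = oil * conv * (3 * 296 / 885) = oil * conv * (888/885)
= 640.56 * 0.8567 * 888 / 885
= 550.6280 g
Y = m_FAME / oil * 100 = conv * (888/885) * 100
= 0.8567 * 888 / 885 * 100
= 85.96%

85.96%


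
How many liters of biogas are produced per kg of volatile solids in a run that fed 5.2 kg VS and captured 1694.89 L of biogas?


Y = V / VS
= 1694.89 / 5.2
= 325.9404 L/kg VS

325.9404 L/kg VS


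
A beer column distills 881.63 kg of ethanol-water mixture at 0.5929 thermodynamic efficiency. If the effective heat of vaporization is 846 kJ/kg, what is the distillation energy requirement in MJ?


E = m * 846 / (eta * 1000)
= 881.63 * 846 / (0.5929 * 1000)
= 1257.9844 MJ

1257.9844 MJ


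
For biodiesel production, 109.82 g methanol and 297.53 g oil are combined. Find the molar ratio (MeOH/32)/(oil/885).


Molar ratio = n_MeOH / n_oil = (MeOH/32) / (oil/885) = (MeOH * 885) / (32 * oil)
= (109.82 * 885) / (32 * 297.53)
= 10.2081

10.2081


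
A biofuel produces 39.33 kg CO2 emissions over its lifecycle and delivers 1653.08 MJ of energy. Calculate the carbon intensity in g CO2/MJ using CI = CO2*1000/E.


CI = CO2 * 1000 / E
= 39.33 * 1000 / 1653.08
= 23.7920 g CO2/MJ

23.7920 g CO2/MJ


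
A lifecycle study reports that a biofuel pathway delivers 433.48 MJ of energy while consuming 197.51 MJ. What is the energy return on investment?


EROI = E_out / E_in
= 433.48 / 197.51
= 2.1947

2.1947


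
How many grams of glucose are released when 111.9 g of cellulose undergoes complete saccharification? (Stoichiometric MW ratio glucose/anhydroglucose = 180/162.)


glucose = cellulose * 180/162
= 111.9 * 180/162
= 124.3333 g

124.3333 g


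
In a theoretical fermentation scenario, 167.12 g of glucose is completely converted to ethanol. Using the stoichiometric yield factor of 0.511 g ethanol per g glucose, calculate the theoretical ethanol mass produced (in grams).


Theoretical ethanol yield: m_EtOH = 0.511 * m_glucose
m_EtOH = 0.511 * 167.12 = 85.3983 g

85.3983 g


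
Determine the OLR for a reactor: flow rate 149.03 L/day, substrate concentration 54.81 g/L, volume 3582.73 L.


OLR = Q * S / V
= 149.03 * 54.81 / 3582.73
= 2.2799 g/L/day

2.2799 g/L/day


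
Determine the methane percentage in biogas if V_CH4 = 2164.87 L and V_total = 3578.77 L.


CH4% = V_CH4 / V_total * 100
= 2164.87 / 3578.77 * 100
= 60.4920%

60.4920%


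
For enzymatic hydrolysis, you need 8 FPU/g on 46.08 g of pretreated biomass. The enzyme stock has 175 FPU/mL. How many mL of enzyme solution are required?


V = dosage * m_sub / activity
V = 8 * 46.08 / 175
V = 2.1065 mL

2.1065 mL


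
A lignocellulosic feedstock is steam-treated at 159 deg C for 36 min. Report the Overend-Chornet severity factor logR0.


logR0 = log10(t * exp((T - 100) / 14.75))
= log10(36 * exp((159 - 100) / 14.75))
= 3.2935

3.2935


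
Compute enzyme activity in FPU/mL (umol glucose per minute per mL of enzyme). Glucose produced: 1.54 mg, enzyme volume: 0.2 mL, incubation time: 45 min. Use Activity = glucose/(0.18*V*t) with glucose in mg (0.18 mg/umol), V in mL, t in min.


Activity = glucose_mg / (0.18 mg/umol * V_mL * t_min)
= 1.54 / (0.18 * 0.2 * 45)
= 0.9506 FPU/mL

0.9506 FPU/mL


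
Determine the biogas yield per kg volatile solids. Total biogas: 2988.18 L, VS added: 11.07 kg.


Y = V / VS
= 2988.18 / 11.07
= 269.9350 L/kg VS

269.9350 L/kg VS


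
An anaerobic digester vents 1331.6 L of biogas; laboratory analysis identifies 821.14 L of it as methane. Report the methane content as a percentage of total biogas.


CH4% = V_CH4 / V_total * 100
= 821.14 / 1331.6 * 100
= 61.6657%

61.6657%


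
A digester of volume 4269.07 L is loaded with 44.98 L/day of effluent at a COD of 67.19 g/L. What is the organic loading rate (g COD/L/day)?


OLR = Q * S / V
= 44.98 * 67.19 / 4269.07
= 0.7079 g/L/day

0.7079 g/L/day


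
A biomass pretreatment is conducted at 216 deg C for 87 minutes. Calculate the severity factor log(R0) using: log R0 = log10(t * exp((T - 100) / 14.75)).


logR0 = log10(t * exp((T - 100) / 14.75))
= log10(87 * exp((216 - 100) / 14.75))
= 5.3550

5.3550


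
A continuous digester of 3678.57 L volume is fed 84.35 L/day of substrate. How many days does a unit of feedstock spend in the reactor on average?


HRT = V / Q
= 3678.57 / 84.35
= 43.6108 days

43.6108 days


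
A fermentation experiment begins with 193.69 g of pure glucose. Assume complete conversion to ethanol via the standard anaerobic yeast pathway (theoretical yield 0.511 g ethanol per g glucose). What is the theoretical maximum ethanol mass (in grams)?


Theoretical ethanol yield: m_EtOH = 0.511 * m_glucose
m_EtOH = 0.511 * 193.69 = 98.9756 g

98.9756 g


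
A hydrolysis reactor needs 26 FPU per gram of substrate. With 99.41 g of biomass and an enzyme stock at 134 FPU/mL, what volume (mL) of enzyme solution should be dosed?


V = dosage * m_sub / activity
V = 26 * 99.41 / 134
V = 19.2885 mL

19.2885 mL


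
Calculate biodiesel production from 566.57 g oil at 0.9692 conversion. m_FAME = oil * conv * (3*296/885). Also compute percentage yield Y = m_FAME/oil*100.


m_FAME = oil * conv * (3 * 296 / 885) = oil * conv * (888/885)
= 566.57 * 0.9692 * 888 / 885
= 550.9811 g
Y = m_FAME / oil * 100 = conv * (888/885) * 100
= 0.9692 * 888 / 885 * 100
= 97.25%

550.9811 g FAME; Y = 97.25%


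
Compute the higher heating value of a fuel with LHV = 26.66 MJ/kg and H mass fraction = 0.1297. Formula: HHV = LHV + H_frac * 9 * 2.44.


HHV = LHV + H_frac * 9 * 2.44
= 26.66 + 0.1297 * 9 * 2.44
= 29.5082 MJ/kg

29.5082 MJ/kg


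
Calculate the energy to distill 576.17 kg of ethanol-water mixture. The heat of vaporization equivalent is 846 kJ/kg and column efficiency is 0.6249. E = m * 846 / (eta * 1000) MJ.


E = m * 846 / (eta * 1000)
= 576.17 * 846 / (0.6249 * 1000)
= 780.0285 MJ

780.0285 MJ


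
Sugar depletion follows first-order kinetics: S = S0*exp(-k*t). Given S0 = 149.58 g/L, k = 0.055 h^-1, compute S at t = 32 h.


S = S0 * exp(-k * t)
S = 149.58 * exp(-0.055 * 32)
S = 25.7345 g/L

25.7345 g/L


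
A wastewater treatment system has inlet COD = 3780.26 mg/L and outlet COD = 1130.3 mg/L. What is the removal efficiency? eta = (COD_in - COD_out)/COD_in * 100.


eta = (COD_in - COD_out) / COD_in * 100
= (3780.26 - 1130.3) / 3780.26 * 100
= 70.0999%

70.0999%


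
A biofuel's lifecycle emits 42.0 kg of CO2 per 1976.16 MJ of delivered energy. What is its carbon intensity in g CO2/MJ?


CI = CO2 * 1000 / E
= 42.0 * 1000 / 1976.16
= 21.2533 g CO2/MJ

21.2533 g CO2/MJ


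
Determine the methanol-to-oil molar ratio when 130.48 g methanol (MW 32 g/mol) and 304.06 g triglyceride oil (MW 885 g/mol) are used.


Molar ratio = n_MeOH / n_oil = (MeOH/32) / (oil/885) = (MeOH * 885) / (32 * oil)
= (130.48 * 885) / (32 * 304.06)
= 11.8680

11.8680


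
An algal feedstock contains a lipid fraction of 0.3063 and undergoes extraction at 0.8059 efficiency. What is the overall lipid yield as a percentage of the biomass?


Y = lipid_content * extraction_eff * 100
= 0.3063 * 0.8059 * 100
= 24.6847%

24.6847%


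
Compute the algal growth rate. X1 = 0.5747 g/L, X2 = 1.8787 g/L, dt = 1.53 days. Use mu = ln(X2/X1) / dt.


mu = ln(X2/X1) / dt
= ln(1.8787/0.5747) / 1.53
= 0.7742 per day

0.7742 per day


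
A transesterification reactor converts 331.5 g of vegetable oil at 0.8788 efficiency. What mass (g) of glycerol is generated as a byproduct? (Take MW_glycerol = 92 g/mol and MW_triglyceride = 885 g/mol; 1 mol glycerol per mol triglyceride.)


glycerol = oil * conv * (92/885)
= 331.5 * 0.8788 * 92 / 885
= 30.2843 g

30.2843 g


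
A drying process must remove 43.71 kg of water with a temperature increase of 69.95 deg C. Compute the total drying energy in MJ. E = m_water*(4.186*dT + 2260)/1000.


E = m_water * (4.186 * dT + 2260) / 1000
= 43.71 * (4.186 * 69.95 + 2260) / 1000
= 111.5834 MJ

111.5834 MJ


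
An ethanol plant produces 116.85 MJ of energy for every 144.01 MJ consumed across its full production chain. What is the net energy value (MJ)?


NEV = E_out - E_in
= 116.85 - 144.01
= -27.1600 MJ

-27.1600 MJ


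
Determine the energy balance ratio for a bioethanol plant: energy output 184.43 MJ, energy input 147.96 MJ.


EROI = E_out / E_in
= 184.43 / 147.96
= 1.2465

1.2465


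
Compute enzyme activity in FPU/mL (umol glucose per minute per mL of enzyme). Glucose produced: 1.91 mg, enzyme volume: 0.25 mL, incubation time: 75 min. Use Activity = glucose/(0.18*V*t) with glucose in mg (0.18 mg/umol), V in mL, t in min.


Activity = glucose_mg / (0.18 mg/umol * V_mL * t_min)
= 1.91 / (0.18 * 0.25 * 75)
= 0.5659 FPU/mL

0.5659 FPU/mL


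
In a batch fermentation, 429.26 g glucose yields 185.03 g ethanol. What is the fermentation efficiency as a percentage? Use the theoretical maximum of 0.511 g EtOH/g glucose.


Fermentation efficiency = (actual / (0.511 * glucose)) * 100
= (185.03 / (0.511 * 429.26)) * 100
= 84.3531%

84.3531%


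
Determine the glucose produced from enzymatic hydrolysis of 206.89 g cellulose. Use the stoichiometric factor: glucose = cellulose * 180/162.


glucose = cellulose * 180/162
= 206.89 * 180/162
= 229.8778 g

229.8778 g


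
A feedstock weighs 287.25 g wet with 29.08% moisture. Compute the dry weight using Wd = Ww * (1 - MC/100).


Wd = Ww * (1 - MC/100)
= 287.25 * (1 - 29.08/100)
= 203.7177 g

203.7177 g


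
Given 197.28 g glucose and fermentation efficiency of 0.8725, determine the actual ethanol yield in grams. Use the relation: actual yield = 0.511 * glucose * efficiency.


Actual ethanol: m = 0.511 * 197.28 * 0.8725
m = 87.9568 g

87.9568 g


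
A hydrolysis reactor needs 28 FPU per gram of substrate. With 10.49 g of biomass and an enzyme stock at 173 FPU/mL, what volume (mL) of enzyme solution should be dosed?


V = dosage * m_sub / activity
V = 28 * 10.49 / 173
V = 1.6978 mL

1.6978 mL


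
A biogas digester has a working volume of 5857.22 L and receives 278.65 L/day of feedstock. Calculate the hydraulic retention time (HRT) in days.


HRT = V / Q
= 5857.22 / 278.65
= 21.0200 days

21.0200 days


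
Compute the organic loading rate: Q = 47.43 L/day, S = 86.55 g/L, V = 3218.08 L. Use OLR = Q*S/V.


OLR = Q * S / V
= 47.43 * 86.55 / 3218.08
= 1.2756 g/L/day

1.2756 g/L/day


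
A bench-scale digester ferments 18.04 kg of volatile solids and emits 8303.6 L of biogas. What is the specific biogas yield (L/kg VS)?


Y = V / VS
= 8303.6 / 18.04
= 460.2882 L/kg VS

460.2882 L/kg VS


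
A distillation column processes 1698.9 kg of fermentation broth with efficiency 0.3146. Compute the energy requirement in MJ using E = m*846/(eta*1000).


E = m * 846 / (eta * 1000)
= 1698.9 * 846 / (0.3146 * 1000)
= 4568.5613 MJ

4568.5613 MJ


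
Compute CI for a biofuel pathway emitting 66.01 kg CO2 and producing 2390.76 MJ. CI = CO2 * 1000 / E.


CI = CO2 * 1000 / E
= 66.01 * 1000 / 2390.76
= 27.6105 g CO2/MJ

27.6105 g CO2/MJ


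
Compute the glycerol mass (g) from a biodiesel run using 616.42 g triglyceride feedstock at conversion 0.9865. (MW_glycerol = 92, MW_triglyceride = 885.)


glycerol = oil * conv * (92/885)
= 616.42 * 0.9865 * 92 / 885
= 63.2147 g

63.2147 g


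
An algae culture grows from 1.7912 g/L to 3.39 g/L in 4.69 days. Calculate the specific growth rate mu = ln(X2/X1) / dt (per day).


mu = ln(X2/X1) / dt
= ln(3.39/1.7912) / 4.69
= 0.1360 per day

0.1360 per day


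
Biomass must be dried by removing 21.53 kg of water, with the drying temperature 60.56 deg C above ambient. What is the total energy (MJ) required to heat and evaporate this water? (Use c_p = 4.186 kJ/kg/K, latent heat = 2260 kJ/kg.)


E = m_water * (4.186 * dT + 2260) / 1000
= 21.53 * (4.186 * 60.56 + 2260) / 1000
= 54.1157 MJ

54.1157 MJ


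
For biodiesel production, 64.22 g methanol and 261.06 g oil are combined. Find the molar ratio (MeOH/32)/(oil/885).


Molar ratio = n_MeOH / n_oil = (MeOH/32) / (oil/885) = (MeOH * 885) / (32 * oil)
= (64.22 * 885) / (32 * 261.06)
= 6.8034

6.8034


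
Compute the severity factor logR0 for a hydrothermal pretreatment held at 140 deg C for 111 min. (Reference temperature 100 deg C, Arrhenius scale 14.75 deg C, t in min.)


logR0 = log10(t * exp((T - 100) / 14.75))
= log10(111 * exp((140 - 100) / 14.75))
= 3.2231

3.2231


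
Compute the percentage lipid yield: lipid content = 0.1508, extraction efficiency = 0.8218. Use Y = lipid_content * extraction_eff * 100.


Y = lipid_content * extraction_eff * 100
= 0.1508 * 0.8218 * 100
= 12.3927%

12.3927%


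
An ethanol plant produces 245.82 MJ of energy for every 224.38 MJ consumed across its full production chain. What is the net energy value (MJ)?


NEV = E_out - E_in
= 245.82 - 224.38
= 21.4400 MJ

21.4400 MJ


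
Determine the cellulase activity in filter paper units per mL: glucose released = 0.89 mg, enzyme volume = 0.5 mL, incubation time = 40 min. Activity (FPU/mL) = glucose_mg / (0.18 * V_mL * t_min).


Activity = glucose_mg / (0.18 mg/umol * V_mL * t_min)
= 0.89 / (0.18 * 0.5 * 40)
= 0.2472 FPU/mL

0.2472 FPU/mL


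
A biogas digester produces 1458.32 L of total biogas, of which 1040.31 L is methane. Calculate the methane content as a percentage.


CH4% = V_CH4 / V_total * 100
= 1040.31 / 1458.32 * 100
= 71.3362%

71.3362%


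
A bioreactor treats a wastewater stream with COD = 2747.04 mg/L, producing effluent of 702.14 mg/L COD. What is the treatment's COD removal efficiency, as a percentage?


eta = (COD_in - COD_out) / COD_in * 100
= (2747.04 - 702.14) / 2747.04 * 100
= 74.4401%

74.4401%


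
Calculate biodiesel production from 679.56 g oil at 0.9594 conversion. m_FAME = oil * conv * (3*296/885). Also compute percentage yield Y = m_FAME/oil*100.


m_FAME = oil * conv * (3 * 296 / 885) = oil * conv * (888/885)
= 679.56 * 0.9594 * 888 / 885
= 654.1799 g
Y = m_FAME / oil * 100 = conv * (888/885) * 100
= 0.9594 * 888 / 885 * 100
= 96.27%

654.1799 g FAME; Y = 96.27%


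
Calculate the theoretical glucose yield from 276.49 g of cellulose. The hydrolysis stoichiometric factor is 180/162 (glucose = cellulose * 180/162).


glucose = cellulose * 180/162
= 276.49 * 180/162
= 307.2111 g

307.2111 g


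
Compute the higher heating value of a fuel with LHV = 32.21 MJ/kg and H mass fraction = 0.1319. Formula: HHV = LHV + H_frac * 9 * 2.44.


HHV = LHV + H_frac * 9 * 2.44
= 32.21 + 0.1319 * 9 * 2.44
= 35.1065 MJ/kg

35.1065 MJ/kg


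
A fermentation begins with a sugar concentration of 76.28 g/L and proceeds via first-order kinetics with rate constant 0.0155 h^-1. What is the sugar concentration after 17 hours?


S = S0 * exp(-k * t)
S = 76.28 * exp(-0.0155 * 17)
S = 58.6103 g/L

58.6103 g/L


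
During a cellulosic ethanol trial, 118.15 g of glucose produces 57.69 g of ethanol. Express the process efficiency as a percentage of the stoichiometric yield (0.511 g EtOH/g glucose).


Fermentation efficiency = (actual / (0.511 * glucose)) * 100
= (57.69 / (0.511 * 118.15)) * 100
= 95.5533%

95.5533%


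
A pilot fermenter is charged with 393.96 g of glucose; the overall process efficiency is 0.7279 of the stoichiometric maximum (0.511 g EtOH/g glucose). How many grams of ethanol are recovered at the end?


Actual ethanol: m = 0.511 * 393.96 * 0.7279
m = 146.5361 g

146.5361 g


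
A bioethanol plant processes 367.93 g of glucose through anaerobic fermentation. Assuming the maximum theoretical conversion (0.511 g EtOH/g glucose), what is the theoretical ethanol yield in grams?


Theoretical ethanol yield: m_EtOH = 0.511 * m_glucose
m_EtOH = 0.511 * 367.93 = 188.0122 g

188.0122 g


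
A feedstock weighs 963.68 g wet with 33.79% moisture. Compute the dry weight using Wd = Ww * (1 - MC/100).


Wd = Ww * (1 - MC/100)
= 963.68 * (1 - 33.79/100)
= 638.0525 g

638.0525 g


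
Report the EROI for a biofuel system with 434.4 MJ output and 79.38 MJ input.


EROI = E_out / E_in
= 434.4 / 79.38
= 5.4724

5.4724


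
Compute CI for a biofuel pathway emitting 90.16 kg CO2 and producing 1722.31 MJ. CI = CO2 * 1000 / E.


CI = CO2 * 1000 / E
= 90.16 * 1000 / 1722.31
= 52.3483 g CO2/MJ

52.3483 g CO2/MJ


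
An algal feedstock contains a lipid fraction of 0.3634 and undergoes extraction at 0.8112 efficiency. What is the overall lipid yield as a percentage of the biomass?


Y = lipid_content * extraction_eff * 100
= 0.3634 * 0.8112 * 100
= 29.4790%

29.4790%


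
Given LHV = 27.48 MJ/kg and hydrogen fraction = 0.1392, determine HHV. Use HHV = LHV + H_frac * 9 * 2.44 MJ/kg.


HHV = LHV + H_frac * 9 * 2.44
= 27.48 + 0.1392 * 9 * 2.44
= 30.5368 MJ/kg

30.5368 MJ/kg


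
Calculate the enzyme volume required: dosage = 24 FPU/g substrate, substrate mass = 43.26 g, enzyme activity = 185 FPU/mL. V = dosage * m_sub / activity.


V = dosage * m_sub / activity
V = 24 * 43.26 / 185
V = 5.6121 mL

5.6121 mL


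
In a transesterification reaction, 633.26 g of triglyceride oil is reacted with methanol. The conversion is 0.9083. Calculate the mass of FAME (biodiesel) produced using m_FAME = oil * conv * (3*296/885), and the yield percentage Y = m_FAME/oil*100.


m_FAME = oil * conv * (3 * 296 / 885) = oil * conv * (888/885)
= 633.26 * 0.9083 * 888 / 885
= 577.1399 g
Y = m_FAME / oil * 100 = conv * (888/885) * 100
= 0.9083 * 888 / 885 * 100
= 91.14%

577.1399 g FAME; Y = 91.14%


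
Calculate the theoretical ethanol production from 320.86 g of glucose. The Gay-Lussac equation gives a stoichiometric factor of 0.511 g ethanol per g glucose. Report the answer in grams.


Theoretical ethanol yield: m_EtOH = 0.511 * m_glucose
m_EtOH = 0.511 * 320.86 = 163.9595 g

163.9595 g


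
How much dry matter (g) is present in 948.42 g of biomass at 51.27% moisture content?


Wd = Ww * (1 - MC/100)
= 948.42 * (1 - 51.27/100)
= 462.1651 g

462.1651 g


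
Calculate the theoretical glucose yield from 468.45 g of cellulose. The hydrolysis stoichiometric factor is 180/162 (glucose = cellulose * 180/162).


glucose = cellulose * 180/162
= 468.45 * 180/162
= 520.5000 g

520.5000 g


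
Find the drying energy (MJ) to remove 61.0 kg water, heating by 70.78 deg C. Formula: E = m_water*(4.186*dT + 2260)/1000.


E = m_water * (4.186 * dT + 2260) / 1000
= 61.0 * (4.186 * 70.78 + 2260) / 1000
= 155.9334 MJ

155.9334 MJ


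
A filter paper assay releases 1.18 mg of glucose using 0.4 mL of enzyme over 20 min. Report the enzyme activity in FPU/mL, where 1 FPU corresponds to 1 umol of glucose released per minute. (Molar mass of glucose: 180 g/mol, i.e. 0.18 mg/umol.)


Activity = glucose_mg / (0.18 mg/umol * V_mL * t_min)
= 1.18 / (0.18 * 0.4 * 20)
= 0.8194 FPU/mL

0.8194 FPU/mL


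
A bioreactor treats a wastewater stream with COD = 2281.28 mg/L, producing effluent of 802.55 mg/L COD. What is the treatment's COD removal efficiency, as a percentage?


eta = (COD_in - COD_out) / COD_in * 100
= (2281.28 - 802.55) / 2281.28 * 100
= 64.8202%

64.8202%


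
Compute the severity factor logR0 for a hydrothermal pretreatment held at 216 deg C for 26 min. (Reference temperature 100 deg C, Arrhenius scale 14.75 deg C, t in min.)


logR0 = log10(t * exp((T - 100) / 14.75))
= log10(26 * exp((216 - 100) / 14.75))
= 4.8304

4.8304


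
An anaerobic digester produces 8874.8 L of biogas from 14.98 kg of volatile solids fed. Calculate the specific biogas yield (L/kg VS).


Y = V / VS
= 8874.8 / 14.98
= 592.4433 L/kg VS

592.4433 L/kg VS


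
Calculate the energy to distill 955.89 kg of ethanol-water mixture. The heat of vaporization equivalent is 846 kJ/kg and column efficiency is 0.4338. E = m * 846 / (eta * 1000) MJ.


E = m * 846 / (eta * 1000)
= 955.89 * 846 / (0.4338 * 1000)
= 1864.1838 MJ

1864.1838 MJ


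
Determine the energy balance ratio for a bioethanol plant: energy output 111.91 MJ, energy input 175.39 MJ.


EROI = E_out / E_in
= 111.91 / 175.39
= 0.6381

0.6381


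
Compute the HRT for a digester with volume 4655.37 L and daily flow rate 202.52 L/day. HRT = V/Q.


HRT = V / Q
= 4655.37 / 202.52
= 22.9872 days

22.9872 days


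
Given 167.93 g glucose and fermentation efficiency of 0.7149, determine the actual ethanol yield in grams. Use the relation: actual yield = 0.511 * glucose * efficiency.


Actual ethanol: m = 0.511 * 167.93 * 0.7149
m = 61.3472 g

61.3472 g


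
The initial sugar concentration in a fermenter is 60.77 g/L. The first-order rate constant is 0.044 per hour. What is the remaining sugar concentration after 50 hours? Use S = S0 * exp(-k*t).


S = S0 * exp(-k * t)
S = 60.77 * exp(-0.044 * 50)
S = 6.7335 g/L

6.7335 g/L


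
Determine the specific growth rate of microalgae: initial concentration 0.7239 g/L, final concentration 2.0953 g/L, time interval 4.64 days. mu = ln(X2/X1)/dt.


mu = ln(X2/X1) / dt
= ln(2.0953/0.7239) / 4.64
= 0.2291 per day

0.2291 per day


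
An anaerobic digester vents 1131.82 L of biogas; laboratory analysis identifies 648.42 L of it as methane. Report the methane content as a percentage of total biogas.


CH4% = V_CH4 / V_total * 100
= 648.42 / 1131.82 * 100
= 57.2900%

57.2900%


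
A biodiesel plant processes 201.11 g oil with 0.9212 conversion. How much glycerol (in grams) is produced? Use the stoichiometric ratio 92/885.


glycerol = oil * conv * (92/885)
= 201.11 * 0.9212 * 92 / 885
= 19.2589 g

19.2589 g


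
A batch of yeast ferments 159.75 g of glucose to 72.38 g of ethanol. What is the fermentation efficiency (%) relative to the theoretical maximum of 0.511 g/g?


Fermentation efficiency = (actual / (0.511 * glucose)) * 100
= (72.38 / (0.511 * 159.75)) * 100
= 88.6659%

88.6659%


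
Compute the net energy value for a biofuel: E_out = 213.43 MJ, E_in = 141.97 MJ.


NEV = E_out - E_in
= 213.43 - 141.97
= 71.4600 MJ

71.4600 MJ


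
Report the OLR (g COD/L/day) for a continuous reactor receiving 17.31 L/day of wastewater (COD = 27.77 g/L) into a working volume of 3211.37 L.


OLR = Q * S / V
= 17.31 * 27.77 / 3211.37
= 0.1497 g/L/day

0.1497 g/L/day


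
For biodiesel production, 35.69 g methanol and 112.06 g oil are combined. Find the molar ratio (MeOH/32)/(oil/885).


Molar ratio = n_MeOH / n_oil = (MeOH/32) / (oil/885) = (MeOH * 885) / (32 * oil)
= (35.69 * 885) / (32 * 112.06)
= 8.8082

8.8082


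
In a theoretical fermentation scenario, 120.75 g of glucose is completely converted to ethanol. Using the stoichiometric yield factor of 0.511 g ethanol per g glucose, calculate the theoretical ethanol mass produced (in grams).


Theoretical ethanol yield: m_EtOH = 0.511 * m_glucose
m_EtOH = 0.511 * 120.75 = 61.7033 g

61.7033 g


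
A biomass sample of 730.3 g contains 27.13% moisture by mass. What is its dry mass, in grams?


Wd = Ww * (1 - MC/100)
= 730.3 * (1 - 27.13/100)
= 532.1696 g

532.1696 g


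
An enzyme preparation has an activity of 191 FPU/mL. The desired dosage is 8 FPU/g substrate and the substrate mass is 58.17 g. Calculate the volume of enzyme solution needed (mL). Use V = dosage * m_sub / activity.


V = dosage * m_sub / activity
V = 8 * 58.17 / 191
V = 2.4364 mL

2.4364 mL


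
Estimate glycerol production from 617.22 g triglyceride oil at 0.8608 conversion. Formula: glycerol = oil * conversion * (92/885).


glycerol = oil * conv * (92/885)
= 617.22 * 0.8608 * 92 / 885
= 55.2315 g

55.2315 g


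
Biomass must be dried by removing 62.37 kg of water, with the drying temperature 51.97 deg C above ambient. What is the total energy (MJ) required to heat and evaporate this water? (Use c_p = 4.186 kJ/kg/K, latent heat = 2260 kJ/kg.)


E = m_water * (4.186 * dT + 2260) / 1000
= 62.37 * (4.186 * 51.97 + 2260) / 1000
= 154.5246 MJ

154.5246 MJ


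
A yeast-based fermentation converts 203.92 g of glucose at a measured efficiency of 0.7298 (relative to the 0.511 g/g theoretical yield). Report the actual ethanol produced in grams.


Actual ethanol: m = 0.511 * 203.92 * 0.7298
m = 76.0474 g

76.0474 g


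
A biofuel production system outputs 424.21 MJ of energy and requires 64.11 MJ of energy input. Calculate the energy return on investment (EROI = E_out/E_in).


EROI = E_out / E_in
= 424.21 / 64.11
= 6.6169

6.6169


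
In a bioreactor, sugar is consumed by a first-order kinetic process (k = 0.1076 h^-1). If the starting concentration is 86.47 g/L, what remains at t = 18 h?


S = S0 * exp(-k * t)
S = 86.47 * exp(-0.1076 * 18)
S = 12.4659 g/L

12.4659 g/L


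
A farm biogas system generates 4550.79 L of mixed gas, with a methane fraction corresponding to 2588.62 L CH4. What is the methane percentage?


CH4% = V_CH4 / V_total * 100
= 2588.62 / 4550.79 * 100
= 56.8829%

56.8829%


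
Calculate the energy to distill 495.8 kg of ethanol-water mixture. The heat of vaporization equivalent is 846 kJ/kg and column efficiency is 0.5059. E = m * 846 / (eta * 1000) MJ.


E = m * 846 / (eta * 1000)
= 495.8 * 846 / (0.5059 * 1000)
= 829.1101 MJ

829.1101 MJ


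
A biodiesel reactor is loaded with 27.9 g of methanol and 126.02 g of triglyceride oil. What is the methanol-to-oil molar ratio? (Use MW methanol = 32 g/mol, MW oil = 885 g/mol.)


Molar ratio = n_MeOH / n_oil = (MeOH/32) / (oil/885) = (MeOH * 885) / (32 * oil)
= (27.9 * 885) / (32 * 126.02)
= 6.1229

6.1229


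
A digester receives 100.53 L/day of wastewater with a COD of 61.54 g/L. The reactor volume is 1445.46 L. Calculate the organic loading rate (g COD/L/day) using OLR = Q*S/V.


OLR = Q * S / V
= 100.53 * 61.54 / 1445.46
= 4.2800 g/L/day

4.2800 g/L/day


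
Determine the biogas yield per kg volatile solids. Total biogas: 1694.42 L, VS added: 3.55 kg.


Y = V / VS
= 1694.42 / 3.55
= 477.3014 L/kg VS

477.3014 L/kg VS


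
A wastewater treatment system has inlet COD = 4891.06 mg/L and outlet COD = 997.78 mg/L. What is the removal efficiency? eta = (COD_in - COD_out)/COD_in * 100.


eta = (COD_in - COD_out) / COD_in * 100
= (4891.06 - 997.78) / 4891.06 * 100
= 79.5999%

79.5999%


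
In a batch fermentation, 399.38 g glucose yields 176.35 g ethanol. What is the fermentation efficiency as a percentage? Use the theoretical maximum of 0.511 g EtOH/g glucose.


Fermentation efficiency = (actual / (0.511 * glucose)) * 100
= (176.35 / (0.511 * 399.38)) * 100
= 86.4108%

86.4108%


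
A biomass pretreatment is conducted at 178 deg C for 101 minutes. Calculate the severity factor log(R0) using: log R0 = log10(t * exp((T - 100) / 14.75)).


logR0 = log10(t * exp((T - 100) / 14.75))
= log10(101 * exp((178 - 100) / 14.75))
= 4.3009

4.3009


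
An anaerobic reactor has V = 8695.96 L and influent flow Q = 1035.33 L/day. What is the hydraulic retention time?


HRT = V / Q
= 8695.96 / 1035.33
= 8.3992 days

8.3992 days


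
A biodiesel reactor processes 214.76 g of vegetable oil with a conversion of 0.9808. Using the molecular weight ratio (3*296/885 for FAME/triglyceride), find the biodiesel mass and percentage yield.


m_FAME = oil * conv * (3 * 296 / 885) = oil * conv * (888/885)
= 214.76 * 0.9808 * 888 / 885
= 211.3506 g
Y = m_FAME / oil * 100 = conv * (888/885) * 100
= 0.9808 * 888 / 885 * 100
= 98.41%

211.3506 g FAME; Y = 98.41%


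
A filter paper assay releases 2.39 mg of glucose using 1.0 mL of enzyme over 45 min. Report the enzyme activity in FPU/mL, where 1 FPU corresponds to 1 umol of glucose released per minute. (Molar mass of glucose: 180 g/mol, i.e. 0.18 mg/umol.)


Activity = glucose_mg / (0.18 mg/umol * V_mL * t_min)
= 2.39 / (0.18 * 1.0 * 45)
= 0.2951 FPU/mL

0.2951 FPU/mL


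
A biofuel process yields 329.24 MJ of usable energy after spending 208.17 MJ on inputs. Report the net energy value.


NEV = E_out - E_in
= 329.24 - 208.17
= 121.0700 MJ

121.0700 MJ


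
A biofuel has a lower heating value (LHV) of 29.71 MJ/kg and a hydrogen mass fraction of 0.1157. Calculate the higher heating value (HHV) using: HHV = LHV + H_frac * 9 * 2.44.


HHV = LHV + H_frac * 9 * 2.44
= 29.71 + 0.1157 * 9 * 2.44
= 32.2508 MJ/kg

32.2508 MJ/kg
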